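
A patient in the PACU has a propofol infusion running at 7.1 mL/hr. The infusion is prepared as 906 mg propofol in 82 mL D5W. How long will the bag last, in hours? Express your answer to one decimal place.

Duration = 82 mL ÷ 7.1 mL/hr = 11.5493 hr

11.5 hours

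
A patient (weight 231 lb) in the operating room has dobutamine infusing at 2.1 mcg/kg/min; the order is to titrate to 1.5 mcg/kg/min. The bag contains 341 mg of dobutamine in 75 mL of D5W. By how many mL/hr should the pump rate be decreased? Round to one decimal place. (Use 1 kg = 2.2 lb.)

At the current dose:
Weight = 231 lb ÷ 2.2 lb/kg = 105 kg
Dose = 2.1 mcg/kg/min × 105 kg = 220.5 mcg/min
220.5 mcg/min × 60 min/hr = 13230 mcg/hr
Concentration = 341 mg ÷ 75 mL = 4.546667 mg/mL = 4546.667 mcg/mL
Rate = 13230 mcg/hr ÷ 4546.667 mcg/mL = 2.909824 mL/hr
At the new dose:
Dose = 1.5 mcg/kg/min × 105 kg = 157.5 mcg/min
157.5 mcg/min × 60 min/hr = 9450 mcg/hr
Rate = 9450 mcg/hr ÷ 4546.667 mcg/mL = 2.078446 mL/hr
Change = 2.078446 − 2.909824 = -0.8313783 mL/hr → 0.8313783 mL/hr decrease

0.8 mL/hr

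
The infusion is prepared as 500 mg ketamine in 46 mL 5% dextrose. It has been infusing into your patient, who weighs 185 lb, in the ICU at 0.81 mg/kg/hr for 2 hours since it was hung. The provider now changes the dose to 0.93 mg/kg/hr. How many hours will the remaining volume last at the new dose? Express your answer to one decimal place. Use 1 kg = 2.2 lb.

4.7 hours

Initial rate:
Weight = 185 lb ÷ 2.2 lb/kg = 84.09091 kg
Dose = 0.81 mg/kg/hr × 84.09091 kg = 68.11364 mg/hr
Concentration = 500 mg ÷ 46 mL = 10.86957 mg/mL
Rate = 68.11364 mg/hr ÷ 10.86957 mg/mL = 6.266455 mL/hr
Volume infused so far = 6.266455 mL/hr × 2 hr = 12.53291 mL
Volume remaining = 46 − 12.53291 = 33.46709 mL
New rate:
Dose = 0.93 mg/kg/hr × 84.09091 kg = 78.20455 mg/hr
Rate = 78.20455 mg/hr ÷ 10.86957 mg/mL = 7.194818 mL/hr
Time remaining = 33.46709 mL ÷ 7.194818 mL/hr = 4.651555 hr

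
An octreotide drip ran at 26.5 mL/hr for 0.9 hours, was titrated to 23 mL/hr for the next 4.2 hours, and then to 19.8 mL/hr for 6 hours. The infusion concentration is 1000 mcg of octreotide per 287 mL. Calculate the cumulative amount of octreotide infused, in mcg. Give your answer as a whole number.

Concentration = 1000 mcg ÷ 287 mL = 3.484321 mcg/mL
Stage 1: 26.5 mL/hr × 0.9 hr = 23.85 mL → 23.85 mL × 3.484321 mcg/mL = 83.10105 mcg
Stage 2: 23 mL/hr × 4.2 hr = 96.6 mL → 96.6 mL × 3.484321 mcg/mL = 336.5854 mcg
Stage 3: 19.8 mL/hr × 6 hr = 118.8 mL → 118.8 mL × 3.484321 mcg/mL = 413.9373 mcg
Total = 83.10105 + 336.5854 + 413.9373 = 833.6237 mcg

834 mcg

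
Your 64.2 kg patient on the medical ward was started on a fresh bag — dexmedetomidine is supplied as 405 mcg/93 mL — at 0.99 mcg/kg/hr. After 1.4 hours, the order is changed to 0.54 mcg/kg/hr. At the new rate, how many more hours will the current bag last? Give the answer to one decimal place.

9.1 hours

Initial rate:
Dose = 0.99 mcg/kg/hr × 64.2 kg = 63.558 mcg/hr
Concentration = 405 mcg ÷ 93 mL = 4.354839 mcg/mL
Rate = 63.558 mcg/hr ÷ 4.354839 mcg/mL = 14.5948 mL/hr
Volume infused so far = 14.5948 mL/hr × 1.4 hr = 20.43272 mL
Volume remaining = 93 − 20.43272 = 72.56728 mL
New rate:
Dose = 0.54 mcg/kg/hr × 64.2 kg = 34.668 mcg/hr
Rate = 34.668 mcg/hr ÷ 4.354839 mcg/mL = 7.9608 mL/hr
Time remaining = 72.56728 mL ÷ 7.9608 mL/hr = 9.115576 hr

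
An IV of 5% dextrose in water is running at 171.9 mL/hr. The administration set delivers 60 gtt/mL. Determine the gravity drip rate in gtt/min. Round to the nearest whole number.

172 gtt/min

171.9 mL/hr ÷ 60 min/hr = 2.865 mL/min
2.865 mL/min × 60 gtt/mL = 171.9 gtt/min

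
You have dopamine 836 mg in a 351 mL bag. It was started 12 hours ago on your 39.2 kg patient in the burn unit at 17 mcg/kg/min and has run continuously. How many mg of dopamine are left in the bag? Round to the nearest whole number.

356 mg

Dose = 17 mcg/kg/min × 39.2 kg = 666.4 mcg/min
666.4 mcg/min × 60 min/hr = 39984 mcg/hr
Concentration = 836 mg ÷ 351 mL = 2.381766 mg/mL = 2381.766 mcg/mL
Rate = 39984 mcg/hr ÷ 2381.766 mcg/mL = 16.78754 mL/hr
Volume infused = 16.78754 mL/hr × 12 hr = 201.4505 mL
Volume remaining = 351 − 201.4505 = 149.5495 mL
Drug remaining = 149.5495 mL × 2381.766 mcg/mL = 356192 mcg = 356.192 mg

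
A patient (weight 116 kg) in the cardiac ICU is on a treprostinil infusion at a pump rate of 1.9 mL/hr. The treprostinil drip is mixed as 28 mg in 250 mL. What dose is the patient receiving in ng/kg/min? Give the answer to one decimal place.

30.6 ng/kg/min

Concentration = 28 mg ÷ 250 mL = 0.112 mg/mL = 112000 ng/mL
Drug rate = 1.9 mL/hr × 112000 ng/mL = 212800 ng/hr
212800 ng/hr ÷ 60 min/hr = 3546.667 ng/min
3546.667 ng/min ÷ 116 kg = 30.57471 ng/kg/min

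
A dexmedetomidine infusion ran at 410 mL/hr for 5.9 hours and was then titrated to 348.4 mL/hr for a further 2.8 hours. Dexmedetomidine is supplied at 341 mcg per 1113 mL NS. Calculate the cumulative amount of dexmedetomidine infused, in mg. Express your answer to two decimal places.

Concentration = 341 mcg ÷ 1113 mL = 0.3063792 mcg/mL
Stage 1: 410 mL/hr × 5.9 hr = 2419 mL → 2419 mL × 0.3063792 mcg/mL = 741.1312 mcg
Stage 2: 348.4 mL/hr × 2.8 hr = 975.52 mL → 975.52 mL × 0.3063792 mcg/mL = 298.879 mcg
Total = 741.1312 + 298.879 = 1040.01 mcg = 1.04001 mg

1.04 mg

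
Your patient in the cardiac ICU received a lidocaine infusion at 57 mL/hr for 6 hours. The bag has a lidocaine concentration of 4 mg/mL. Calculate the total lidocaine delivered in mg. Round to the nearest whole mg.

1368 mg

Drug rate = 57 mL/hr × 4 mg/mL = 228 mg/hr
Total = 228 mg/hr × 6 hr = 1368 mg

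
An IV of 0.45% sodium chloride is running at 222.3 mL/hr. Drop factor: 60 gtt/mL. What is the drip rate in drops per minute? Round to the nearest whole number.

222.3 mL/hr ÷ 60 min/hr = 3.705 mL/min
3.705 mL/min × 60 gtt/mL = 222.3 gtt/min

222 gtt/min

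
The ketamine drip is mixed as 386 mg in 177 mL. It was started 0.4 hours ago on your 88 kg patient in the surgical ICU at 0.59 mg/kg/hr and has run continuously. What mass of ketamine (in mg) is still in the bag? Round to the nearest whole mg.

Dose = 0.59 mg/kg/hr × 88 kg = 51.92 mg/hr
Concentration = 386 mg ÷ 177 mL = 2.180791 mg/mL
Rate = 51.92 mg/hr ÷ 2.180791 mg/mL = 23.80788 mL/hr
Volume infused = 23.80788 mL/hr × 0.4 hr = 9.52315 mL
Volume remaining = 177 − 9.52315 = 167.4768 mL
Drug remaining = 167.4768 mL × 2.180791 mg/mL = 365.232 mg

365 mg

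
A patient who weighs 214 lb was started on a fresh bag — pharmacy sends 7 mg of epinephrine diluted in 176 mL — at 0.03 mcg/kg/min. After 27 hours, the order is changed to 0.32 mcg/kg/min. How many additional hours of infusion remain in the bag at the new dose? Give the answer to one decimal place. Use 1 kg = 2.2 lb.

Initial rate:
Weight = 214 lb ÷ 2.2 lb/kg = 97.27273 kg
Dose = 0.03 mcg/kg/min × 97.27273 kg = 2.918182 mcg/min
2.918182 mcg/min × 60 min/hr = 175.0909 mcg/hr
Concentration = 7 mg ÷ 176 mL = 0.03977273 mg/mL = 39.77273 mcg/mL
Rate = 175.0909 mcg/hr ÷ 39.77273 mcg/mL = 4.402286 mL/hr
Volume infused so far = 4.402286 mL/hr × 27 hr = 118.8617 mL
Volume remaining = 176 − 118.8617 = 57.13829 mL
New rate:
Dose = 0.32 mcg/kg/min × 97.27273 kg = 31.12727 mcg/min
31.12727 mcg/min × 60 min/hr = 1867.636 mcg/hr
Rate = 1867.636 mcg/hr ÷ 39.77273 mcg/mL = 46.95771 mL/hr
Time remaining = 57.13829 mL ÷ 46.95771 mL/hr = 1.216803 hr

1.2 hours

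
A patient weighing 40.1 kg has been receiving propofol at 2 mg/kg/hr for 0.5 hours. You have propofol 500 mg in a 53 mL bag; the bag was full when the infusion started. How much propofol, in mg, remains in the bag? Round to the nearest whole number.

460 mg

Dose = 2 mg/kg/hr × 40.1 kg = 80.2 mg/hr
Concentration = 500 mg ÷ 53 mL = 9.433962 mg/mL
Rate = 80.2 mg/hr ÷ 9.433962 mg/mL = 8.5012 mL/hr
Volume infused = 8.5012 mL/hr × 0.5 hr = 4.2506 mL
Volume remaining = 53 − 4.2506 = 48.7494 mL
Drug remaining = 48.7494 mL × 9.433962 mg/mL = 459.9 mg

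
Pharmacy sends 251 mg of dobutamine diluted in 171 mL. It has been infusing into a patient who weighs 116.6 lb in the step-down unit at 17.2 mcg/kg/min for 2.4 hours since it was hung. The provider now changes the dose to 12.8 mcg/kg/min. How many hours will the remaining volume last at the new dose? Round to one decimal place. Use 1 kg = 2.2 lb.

2.9 hours

Initial rate:
Weight = 116.6 lb ÷ 2.2 lb/kg = 53 kg
Dose = 17.2 mcg/kg/min × 53 kg = 911.6 mcg/min
911.6 mcg/min × 60 min/hr = 54696 mcg/hr
Concentration = 251 mg ÷ 171 mL = 1.467836 mg/mL = 1467.836 mcg/mL
Rate = 54696 mcg/hr ÷ 1467.836 mcg/mL = 37.26301 mL/hr
Volume infused so far = 37.26301 mL/hr × 2.4 hr = 89.43123 mL
Volume remaining = 171 − 89.43123 = 81.56877 mL
New rate:
Dose = 12.8 mcg/kg/min × 53 kg = 678.4 mcg/min
678.4 mcg/min × 60 min/hr = 40704 mcg/hr
Rate = 40704 mcg/hr ÷ 1467.836 mcg/mL = 27.73061 mL/hr
Time remaining = 81.56877 mL ÷ 27.73061 mL/hr = 2.94147 hr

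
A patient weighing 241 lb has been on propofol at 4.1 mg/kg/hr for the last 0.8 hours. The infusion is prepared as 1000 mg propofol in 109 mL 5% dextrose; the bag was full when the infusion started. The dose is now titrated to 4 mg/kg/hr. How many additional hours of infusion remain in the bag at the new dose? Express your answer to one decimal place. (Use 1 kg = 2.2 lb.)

1.5 hours

Initial rate:
Weight = 241 lb ÷ 2.2 lb/kg = 109.5455 kg
Dose = 4.1 mg/kg/hr × 109.5455 kg = 449.1364 mg/hr
Concentration = 1000 mg ÷ 109 mL = 9.174312 mg/mL
Rate = 449.1364 mg/hr ÷ 9.174312 mg/mL = 48.95586 mL/hr
Volume infused so far = 48.95586 mL/hr × 0.8 hr = 39.16469 mL
Volume remaining = 109 − 39.16469 = 69.83531 mL
New rate:
Dose = 4 mg/kg/hr × 109.5455 kg = 438.1818 mg/hr
Rate = 438.1818 mg/hr ÷ 9.174312 mg/mL = 47.76182 mL/hr
Time remaining = 69.83531 mL ÷ 47.76182 mL/hr = 1.462158 hr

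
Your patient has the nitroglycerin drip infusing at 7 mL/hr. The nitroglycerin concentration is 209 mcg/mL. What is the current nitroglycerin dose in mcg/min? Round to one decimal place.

Drug rate = 7 mL/hr × 209 mcg/mL = 1463 mcg/hr
1463 mcg/hr ÷ 60 min/hr = 24.38333 mcg/min

24.4 mcg/min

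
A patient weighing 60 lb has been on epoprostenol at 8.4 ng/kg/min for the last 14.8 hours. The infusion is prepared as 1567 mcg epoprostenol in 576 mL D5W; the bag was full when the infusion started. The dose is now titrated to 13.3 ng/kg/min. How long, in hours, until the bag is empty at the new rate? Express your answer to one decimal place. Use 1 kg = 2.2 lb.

Initial rate:
Weight = 60 lb ÷ 2.2 lb/kg = 27.27273 kg
Dose = 8.4 ng/kg/min × 27.27273 kg = 229.0909 ng/min
229.0909 ng/min × 60 min/hr = 13745.45 ng/hr
Concentration = 1567 mcg ÷ 576 mL = 2.720486 mcg/mL = 2720.486 ng/mL
Rate = 13745.45 ng/hr ÷ 2720.486 ng/mL = 5.052573 mL/hr
Volume infused so far = 5.052573 mL/hr × 14.8 hr = 74.77808 mL
Volume remaining = 576 − 74.77808 = 501.2219 mL
New rate:
Dose = 13.3 ng/kg/min × 27.27273 kg = 362.7273 ng/min
362.7273 ng/min × 60 min/hr = 21763.64 ng/hr
Rate = 21763.64 ng/hr ÷ 2720.486 ng/mL = 7.999907 mL/hr
Time remaining = 501.2219 mL ÷ 7.999907 mL/hr = 62.65347 hr

62.7 hours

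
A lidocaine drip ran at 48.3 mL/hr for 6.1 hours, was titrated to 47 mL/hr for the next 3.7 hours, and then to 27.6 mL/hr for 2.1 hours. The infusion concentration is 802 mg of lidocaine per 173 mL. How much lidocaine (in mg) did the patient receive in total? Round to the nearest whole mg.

Concentration = 802 mg ÷ 173 mL = 4.635838 mg/mL
Stage 1: 48.3 mL/hr × 6.1 hr = 294.63 mL → 294.63 mL × 4.635838 mg/mL = 1365.857 mg
Stage 2: 47 mL/hr × 3.7 hr = 173.9 mL → 173.9 mL × 4.635838 mg/mL = 806.1723 mg
Stage 3: 27.6 mL/hr × 2.1 hr = 57.96 mL → 57.96 mL × 4.635838 mg/mL = 268.6932 mg
Total = 1365.857 + 806.1723 + 268.6932 = 2440.722 mg

2441 mg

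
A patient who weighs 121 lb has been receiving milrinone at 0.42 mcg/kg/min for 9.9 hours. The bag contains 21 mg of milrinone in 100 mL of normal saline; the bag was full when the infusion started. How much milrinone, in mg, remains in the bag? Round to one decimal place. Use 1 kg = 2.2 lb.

7.3 mg

Weight = 121 lb ÷ 2.2 lb/kg = 55 kg
Dose = 0.42 mcg/kg/min × 55 kg = 23.1 mcg/min
23.1 mcg/min × 60 min/hr = 1386 mcg/hr
Concentration = 21 mg ÷ 100 mL = 0.21 mg/mL = 210 mcg/mL
Rate = 1386 mcg/hr ÷ 210 mcg/mL = 6.6 mL/hr
Volume infused = 6.6 mL/hr × 9.9 hr = 65.34 mL
Volume remaining = 100 − 65.34 = 34.66 mL
Drug remaining = 34.66 mL × 210 mcg/mL = 7278.6 mcg = 7.2786 mg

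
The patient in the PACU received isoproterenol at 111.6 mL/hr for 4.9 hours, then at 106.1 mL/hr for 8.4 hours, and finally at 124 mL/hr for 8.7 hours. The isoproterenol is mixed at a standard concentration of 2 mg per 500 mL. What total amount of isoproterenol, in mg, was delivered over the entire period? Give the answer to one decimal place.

10.1 mg

Concentration = 2 mg ÷ 500 mL = 0.004 mg/mL
Stage 1: 111.6 mL/hr × 4.9 hr = 546.84 mL → 546.84 mL × 0.004 mg/mL = 2.18736 mg
Stage 2: 106.1 mL/hr × 8.4 hr = 891.24 mL → 891.24 mL × 0.004 mg/mL = 3.56496 mg
Stage 3: 124 mL/hr × 8.7 hr = 1078.8 mL → 1078.8 mL × 0.004 mg/mL = 4.3152 mg
Total = 2.18736 + 3.56496 + 4.3152 = 10.06752 mg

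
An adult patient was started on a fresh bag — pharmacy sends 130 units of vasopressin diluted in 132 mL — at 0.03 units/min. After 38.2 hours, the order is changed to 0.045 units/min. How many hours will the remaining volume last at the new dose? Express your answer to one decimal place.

Initial rate:
0.03 units/min × 60 min/hr = 1.8 units/hr
Concentration = 130 units ÷ 132 mL = 0.9848485 units/mL
Rate = 1.8 units/hr ÷ 0.9848485 units/mL = 1.827692 mL/hr
Volume infused so far = 1.827692 mL/hr × 38.2 hr = 69.81785 mL
Volume remaining = 132 − 69.81785 = 62.18215 mL
New rate:
0.045 units/min × 60 min/hr = 2.7 units/hr
Rate = 2.7 units/hr ÷ 0.9848485 units/mL = 2.741538 mL/hr
Time remaining = 62.18215 mL ÷ 2.741538 mL/hr = 22.68148 hr

22.7 hours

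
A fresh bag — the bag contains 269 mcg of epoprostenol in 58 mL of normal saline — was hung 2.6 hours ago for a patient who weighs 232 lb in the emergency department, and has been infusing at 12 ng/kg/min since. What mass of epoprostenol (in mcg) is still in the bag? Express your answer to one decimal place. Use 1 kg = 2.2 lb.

71.6 mcg

Weight = 232 lb ÷ 2.2 lb/kg = 105.4545 kg
Dose = 12 ng/kg/min × 105.4545 kg = 1265.455 ng/min
1265.455 ng/min × 60 min/hr = 75927.27 ng/hr
Concentration = 269 mcg ÷ 58 mL = 4.637931 mcg/mL = 4637.931 ng/mL
Rate = 75927.27 ng/hr ÷ 4637.931 ng/mL = 16.37094 mL/hr
Volume infused = 16.37094 mL/hr × 2.6 hr = 42.56443 mL
Volume remaining = 58 − 42.56443 = 15.43557 mL
Drug remaining = 15.43557 mL × 4637.931 ng/mL = 71589.09 ng = 71.58909 mcg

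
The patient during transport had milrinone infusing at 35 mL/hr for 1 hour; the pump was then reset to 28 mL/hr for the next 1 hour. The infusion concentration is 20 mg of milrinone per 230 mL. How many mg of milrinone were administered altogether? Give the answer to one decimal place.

Concentration = 20 mg ÷ 230 mL = 0.08695652 mg/mL
Stage 1: 35 mL/hr × 1 hr = 35 mL → 35 mL × 0.08695652 mg/mL = 3.043478 mg
Stage 2: 28 mL/hr × 1 hr = 28 mL → 28 mL × 0.08695652 mg/mL = 2.434783 mg
Total = 3.043478 + 2.434783 = 5.478261 mg

5.5 mg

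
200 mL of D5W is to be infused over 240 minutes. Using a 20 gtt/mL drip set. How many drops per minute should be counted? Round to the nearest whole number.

200 mL ÷ (240 min) = 0.8333333 mL/min
0.8333333 mL/min × 20 gtt/mL = 16.66667 gtt/min

17 gtt/min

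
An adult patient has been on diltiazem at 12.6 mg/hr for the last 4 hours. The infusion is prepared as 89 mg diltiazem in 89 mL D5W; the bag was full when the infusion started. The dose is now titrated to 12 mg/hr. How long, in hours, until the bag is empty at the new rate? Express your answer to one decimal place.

Initial rate:
Concentration = 89 mg ÷ 89 mL = 1 mg/mL
Rate = 12.6 mg/hr ÷ 1 mg/mL = 12.6 mL/hr
Volume infused so far = 12.6 mL/hr × 4 hr = 50.4 mL
Volume remaining = 89 − 50.4 = 38.6 mL
New rate:
Rate = 12 mg/hr ÷ 1 mg/mL = 12 mL/hr
Time remaining = 38.6 mL ÷ 12 mL/hr = 3.216667 hr

3.2 hours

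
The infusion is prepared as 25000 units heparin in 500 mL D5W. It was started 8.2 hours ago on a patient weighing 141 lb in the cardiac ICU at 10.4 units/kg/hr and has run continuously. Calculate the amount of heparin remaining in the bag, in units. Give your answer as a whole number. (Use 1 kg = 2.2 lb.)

Weight = 141 lb ÷ 2.2 lb/kg = 64.09091 kg
Dose = 10.4 units/kg/hr × 64.09091 kg = 666.5455 units/hr
Concentration = 25000 units ÷ 500 mL = 50 units/mL
Rate = 666.5455 units/hr ÷ 50 units/mL = 13.33091 mL/hr
Volume infused = 13.33091 mL/hr × 8.2 hr = 109.3135 mL
Volume remaining = 500 − 109.3135 = 390.6865 mL
Drug remaining = 390.6865 mL × 50 units/mL = 19534.33 units

19534 units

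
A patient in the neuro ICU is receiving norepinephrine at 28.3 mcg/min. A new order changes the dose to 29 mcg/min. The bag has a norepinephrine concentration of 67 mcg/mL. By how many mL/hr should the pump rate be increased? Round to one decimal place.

At the current dose:
28.3 mcg/min × 60 min/hr = 1698 mcg/hr
Rate = 1698 mcg/hr ÷ 67 mcg/mL = 25.34328 mL/hr
At the new dose:
29 mcg/min × 60 min/hr = 1740 mcg/hr
Rate = 1740 mcg/hr ÷ 67 mcg/mL = 25.97015 mL/hr
Change = 25.97015 − 25.34328 = 0.6268657 mL/hr → 0.6268657 mL/hr increase

0.6 mL/hr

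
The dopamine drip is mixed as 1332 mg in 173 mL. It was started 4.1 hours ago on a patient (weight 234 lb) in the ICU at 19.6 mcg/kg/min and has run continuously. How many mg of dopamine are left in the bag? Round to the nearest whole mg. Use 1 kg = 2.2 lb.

Weight = 234 lb ÷ 2.2 lb/kg = 106.3636 kg
Dose = 19.6 mcg/kg/min × 106.3636 kg = 2084.727 mcg/min
2084.727 mcg/min × 60 min/hr = 125083.6 mcg/hr
Concentration = 1332 mg ÷ 173 mL = 7.699422 mg/mL = 7699.422 mcg/mL
Rate = 125083.6 mcg/hr ÷ 7699.422 mcg/mL = 16.24585 mL/hr
Volume infused = 16.24585 mL/hr × 4.1 hr = 66.60798 mL
Volume remaining = 173 − 66.60798 = 106.392 mL
Drug remaining = 106.392 mL × 7699.422 mcg/mL = 819157.1 mcg = 819.1571 mg

819 mg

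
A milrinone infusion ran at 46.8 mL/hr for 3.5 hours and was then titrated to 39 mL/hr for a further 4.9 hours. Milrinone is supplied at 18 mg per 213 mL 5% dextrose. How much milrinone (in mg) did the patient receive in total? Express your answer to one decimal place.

30.0 mg

Concentration = 18 mg ÷ 213 mL = 0.08450704 mg/mL
Stage 1: 46.8 mL/hr × 3.5 hr = 163.8 mL → 163.8 mL × 0.08450704 mg/mL = 13.84225 mg
Stage 2: 39 mL/hr × 4.9 hr = 191.1 mL → 191.1 mL × 0.08450704 mg/mL = 16.1493 mg
Total = 13.84225 + 16.1493 = 29.99155 mg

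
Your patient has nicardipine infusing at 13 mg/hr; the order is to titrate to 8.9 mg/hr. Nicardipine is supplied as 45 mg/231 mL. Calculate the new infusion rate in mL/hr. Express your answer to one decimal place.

45.7 mL/hr

Concentration = 45 mg ÷ 231 mL = 0.1948052 mg/mL
Rate = 8.9 mg/hr ÷ 0.1948052 mg/mL = 45.68667 mL/hr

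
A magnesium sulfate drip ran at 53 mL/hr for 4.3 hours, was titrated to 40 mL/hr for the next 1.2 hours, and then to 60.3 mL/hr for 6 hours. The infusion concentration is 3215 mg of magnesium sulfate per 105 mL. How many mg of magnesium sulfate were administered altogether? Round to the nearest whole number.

19526 mg

Concentration = 3215 mg ÷ 105 mL = 30.61905 mg/mL
Stage 1: 53 mL/hr × 4.3 hr = 227.9 mL → 227.9 mL × 30.61905 mg/mL = 6978.081 mg
Stage 2: 40 mL/hr × 1.2 hr = 48 mL → 48 mL × 30.61905 mg/mL = 1469.714 mg
Stage 3: 60.3 mL/hr × 6 hr = 361.8 mL → 361.8 mL × 30.61905 mg/mL = 11077.97 mg
Total = 6978.081 + 1469.714 + 11077.97 = 19525.77 mg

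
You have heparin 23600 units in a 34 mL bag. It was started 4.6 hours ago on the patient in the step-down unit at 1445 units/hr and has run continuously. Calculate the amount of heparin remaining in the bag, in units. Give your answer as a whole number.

16953 units

Concentration = 23600 units ÷ 34 mL = 694.1176 units/mL
Rate = 1445 units/hr ÷ 694.1176 units/mL = 2.08178 mL/hr
Volume infused = 2.08178 mL/hr × 4.6 hr = 9.576186 mL
Volume remaining = 34 − 9.576186 = 24.42381 mL
Drug remaining = 24.42381 mL × 694.1176 units/mL = 16953 units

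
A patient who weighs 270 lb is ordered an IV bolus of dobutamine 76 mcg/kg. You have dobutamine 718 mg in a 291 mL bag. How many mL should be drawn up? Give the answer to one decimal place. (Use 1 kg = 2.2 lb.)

3.8 mL

Weight = 270 lb ÷ 2.2 lb/kg = 122.7273 kg
Dose = 76 mcg/kg × 122.7273 kg = 9327.273 mcg
Concentration = 718 mg ÷ 291 mL = 2.467354 mg/mL = 2467.354 mcg/mL
Volume = 9327.273 mcg ÷ 2467.354 mcg/mL = 3.780273 mL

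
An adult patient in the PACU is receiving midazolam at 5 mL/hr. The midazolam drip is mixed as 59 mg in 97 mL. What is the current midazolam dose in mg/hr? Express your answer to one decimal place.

3.0 mg/hr

Concentration = 59 mg ÷ 97 mL = 0.6082474 mg/mL
Drug rate = 5 mL/hr × 0.6082474 mg/mL = 3.041237 mg/hr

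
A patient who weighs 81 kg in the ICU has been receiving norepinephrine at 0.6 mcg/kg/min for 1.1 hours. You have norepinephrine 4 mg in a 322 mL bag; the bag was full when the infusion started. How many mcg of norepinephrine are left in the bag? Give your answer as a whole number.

Dose = 0.6 mcg/kg/min × 81 kg = 48.6 mcg/min
48.6 mcg/min × 60 min/hr = 2916 mcg/hr
Concentration = 4 mg ÷ 322 mL = 0.01242236 mg/mL = 12.42236 mcg/mL
Rate = 2916 mcg/hr ÷ 12.42236 mcg/mL = 234.738 mL/hr
Volume infused = 234.738 mL/hr × 1.1 hr = 258.2118 mL
Volume remaining = 322 − 258.2118 = 63.7882 mL
Drug remaining = 63.7882 mL × 12.42236 mcg/mL = 792.4 mcg

792 mcg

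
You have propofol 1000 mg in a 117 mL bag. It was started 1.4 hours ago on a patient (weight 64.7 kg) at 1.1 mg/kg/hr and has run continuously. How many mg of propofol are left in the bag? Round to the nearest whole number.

Dose = 1.1 mg/kg/hr × 64.7 kg = 71.17 mg/hr
Concentration = 1000 mg ÷ 117 mL = 8.547009 mg/mL
Rate = 71.17 mg/hr ÷ 8.547009 mg/mL = 8.32689 mL/hr
Volume infused = 8.32689 mL/hr × 1.4 hr = 11.65765 mL
Volume remaining = 117 − 11.65765 = 105.3424 mL
Drug remaining = 105.3424 mL × 8.547009 mg/mL = 900.362 mg

900 mg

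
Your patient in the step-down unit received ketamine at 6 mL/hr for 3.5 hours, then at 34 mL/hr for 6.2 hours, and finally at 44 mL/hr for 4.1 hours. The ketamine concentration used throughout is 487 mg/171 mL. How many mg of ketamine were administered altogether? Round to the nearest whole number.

Concentration = 487 mg ÷ 171 mL = 2.847953 mg/mL
Stage 1: 6 mL/hr × 3.5 hr = 21 mL → 21 mL × 2.847953 mg/mL = 59.80702 mg
Stage 2: 34 mL/hr × 6.2 hr = 210.8 mL → 210.8 mL × 2.847953 mg/mL = 600.3485 mg
Stage 3: 44 mL/hr × 4.1 hr = 180.4 mL → 180.4 mL × 2.847953 mg/mL = 513.7708 mg
Total = 59.80702 + 600.3485 + 513.7708 = 1173.926 mg

1174 mg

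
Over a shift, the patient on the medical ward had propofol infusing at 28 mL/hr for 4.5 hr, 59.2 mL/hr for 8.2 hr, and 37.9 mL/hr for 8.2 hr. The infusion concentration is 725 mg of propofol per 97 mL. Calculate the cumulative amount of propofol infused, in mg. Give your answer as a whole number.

6893 mg

Concentration = 725 mg ÷ 97 mL = 7.474227 mg/mL
Stage 1: 28 mL/hr × 4.5 hr = 126 mL → 126 mL × 7.474227 mg/mL = 941.7526 mg
Stage 2: 59.2 mL/hr × 8.2 hr = 485.44 mL → 485.44 mL × 7.474227 mg/mL = 3628.289 mg
Stage 3: 37.9 mL/hr × 8.2 hr = 310.78 mL → 310.78 mL × 7.474227 mg/mL = 2322.84 mg
Total = 941.7526 + 3628.289 + 2322.84 = 6892.881 mg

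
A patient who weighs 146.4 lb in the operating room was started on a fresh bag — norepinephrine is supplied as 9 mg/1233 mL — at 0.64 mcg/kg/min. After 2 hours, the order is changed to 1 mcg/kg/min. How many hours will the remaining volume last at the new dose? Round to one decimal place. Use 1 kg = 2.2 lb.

1.0 hours

Initial rate:
Weight = 146.4 lb ÷ 2.2 lb/kg = 66.54545 kg
Dose = 0.64 mcg/kg/min × 66.54545 kg = 42.58909 mcg/min
42.58909 mcg/min × 60 min/hr = 2555.345 mcg/hr
Concentration = 9 mg ÷ 1233 mL = 0.00729927 mg/mL = 7.29927 mcg/mL
Rate = 2555.345 mcg/hr ÷ 7.29927 mcg/mL = 350.0823 mL/hr
Volume infused so far = 350.0823 mL/hr × 2 hr = 700.1647 mL
Volume remaining = 1233 − 700.1647 = 532.8353 mL
New rate:
Dose = 1 mcg/kg/min × 66.54545 kg = 66.54545 mcg/min
66.54545 mcg/min × 60 min/hr = 3992.727 mcg/hr
Rate = 3992.727 mcg/hr ÷ 7.29927 mcg/mL = 547.0036 mL/hr
Time remaining = 532.8353 mL ÷ 547.0036 mL/hr = 0.9740984 hr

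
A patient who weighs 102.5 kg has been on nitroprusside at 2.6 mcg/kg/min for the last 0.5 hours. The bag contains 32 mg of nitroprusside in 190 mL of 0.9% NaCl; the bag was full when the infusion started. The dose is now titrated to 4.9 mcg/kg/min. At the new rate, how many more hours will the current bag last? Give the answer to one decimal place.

0.8 hours

Initial rate:
Dose = 2.6 mcg/kg/min × 102.5 kg = 266.5 mcg/min
266.5 mcg/min × 60 min/hr = 15990 mcg/hr
Concentration = 32 mg ÷ 190 mL = 0.1684211 mg/mL = 168.4211 mcg/mL
Rate = 15990 mcg/hr ÷ 168.4211 mcg/mL = 94.94062 mL/hr
Volume infused so far = 94.94062 mL/hr × 0.5 hr = 47.47031 mL
Volume remaining = 190 − 47.47031 = 142.5297 mL
New rate:
Dose = 4.9 mcg/kg/min × 102.5 kg = 502.25 mcg/min
502.25 mcg/min × 60 min/hr = 30135 mcg/hr
Rate = 30135 mcg/hr ÷ 168.4211 mcg/mL = 178.9266 mL/hr
Time remaining = 142.5297 mL ÷ 178.9266 mL/hr = 0.796582 hr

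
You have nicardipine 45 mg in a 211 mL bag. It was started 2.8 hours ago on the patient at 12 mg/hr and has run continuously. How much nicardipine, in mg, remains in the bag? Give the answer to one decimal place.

Concentration = 45 mg ÷ 211 mL = 0.2132701 mg/mL
Rate = 12 mg/hr ÷ 0.2132701 mg/mL = 56.26667 mL/hr
Volume infused = 56.26667 mL/hr × 2.8 hr = 157.5467 mL
Volume remaining = 211 − 157.5467 = 53.45333 mL
Drug remaining = 53.45333 mL × 0.2132701 mg/mL = 11.4 mg

11.4 mg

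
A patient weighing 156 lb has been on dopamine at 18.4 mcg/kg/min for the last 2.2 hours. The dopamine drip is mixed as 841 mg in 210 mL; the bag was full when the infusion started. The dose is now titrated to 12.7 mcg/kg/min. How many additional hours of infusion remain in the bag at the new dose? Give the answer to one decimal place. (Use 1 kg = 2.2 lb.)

12.4 hours

Initial rate:
Weight = 156 lb ÷ 2.2 lb/kg = 70.90909 kg
Dose = 18.4 mcg/kg/min × 70.90909 kg = 1304.727 mcg/min
1304.727 mcg/min × 60 min/hr = 78283.64 mcg/hr
Concentration = 841 mg ÷ 210 mL = 4.004762 mg/mL = 4004.762 mcg/mL
Rate = 78283.64 mcg/hr ÷ 4004.762 mcg/mL = 19.54764 mL/hr
Volume infused so far = 19.54764 mL/hr × 2.2 hr = 43.0048 mL
Volume remaining = 210 − 43.0048 = 166.9952 mL
New rate:
Dose = 12.7 mcg/kg/min × 70.90909 kg = 900.5455 mcg/min
900.5455 mcg/min × 60 min/hr = 54032.73 mcg/hr
Rate = 54032.73 mcg/hr ÷ 4004.762 mcg/mL = 13.49212 mL/hr
Time remaining = 166.9952 mL ÷ 13.49212 mL/hr = 12.37724 hr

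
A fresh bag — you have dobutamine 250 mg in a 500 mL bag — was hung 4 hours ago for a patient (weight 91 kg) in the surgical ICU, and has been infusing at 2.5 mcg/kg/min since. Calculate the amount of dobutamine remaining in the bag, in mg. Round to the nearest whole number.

195 mg

Dose = 2.5 mcg/kg/min × 91 kg = 227.5 mcg/min
227.5 mcg/min × 60 min/hr = 13650 mcg/hr
Concentration = 250 mg ÷ 500 mL = 0.5 mg/mL = 500 mcg/mL
Rate = 13650 mcg/hr ÷ 500 mcg/mL = 27.3 mL/hr
Volume infused = 27.3 mL/hr × 4 hr = 109.2 mL
Volume remaining = 500 − 109.2 = 390.8 mL
Drug remaining = 390.8 mL × 500 mcg/mL = 195400 mcg = 195.4 mg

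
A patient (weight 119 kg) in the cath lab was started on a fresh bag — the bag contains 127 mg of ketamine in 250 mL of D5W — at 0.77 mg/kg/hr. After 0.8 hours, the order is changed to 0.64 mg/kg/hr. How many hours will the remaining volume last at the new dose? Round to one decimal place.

0.7 hours

Initial rate:
Dose = 0.77 mg/kg/hr × 119 kg = 91.63 mg/hr
Concentration = 127 mg ÷ 250 mL = 0.508 mg/mL
Rate = 91.63 mg/hr ÷ 0.508 mg/mL = 180.374 mL/hr
Volume infused so far = 180.374 mL/hr × 0.8 hr = 144.2992 mL
Volume remaining = 250 − 144.2992 = 105.7008 mL
New rate:
Dose = 0.64 mg/kg/hr × 119 kg = 76.16 mg/hr
Rate = 76.16 mg/hr ÷ 0.508 mg/mL = 149.9213 mL/hr
Time remaining = 105.7008 mL ÷ 149.9213 mL/hr = 0.705042 hr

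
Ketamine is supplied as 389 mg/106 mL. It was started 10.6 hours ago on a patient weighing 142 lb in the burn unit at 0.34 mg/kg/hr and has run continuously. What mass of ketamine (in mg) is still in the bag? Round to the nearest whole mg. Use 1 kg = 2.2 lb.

156 mg

Weight = 142 lb ÷ 2.2 lb/kg = 64.54545 kg
Dose = 0.34 mg/kg/hr × 64.54545 kg = 21.94545 mg/hr
Concentration = 389 mg ÷ 106 mL = 3.669811 mg/mL
Rate = 21.94545 mg/hr ÷ 3.669811 mg/mL = 5.979995 mL/hr
Volume infused = 5.979995 mL/hr × 10.6 hr = 63.38795 mL
Volume remaining = 106 − 63.38795 = 42.61205 mL
Drug remaining = 42.61205 mL × 3.669811 mg/mL = 156.3782 mg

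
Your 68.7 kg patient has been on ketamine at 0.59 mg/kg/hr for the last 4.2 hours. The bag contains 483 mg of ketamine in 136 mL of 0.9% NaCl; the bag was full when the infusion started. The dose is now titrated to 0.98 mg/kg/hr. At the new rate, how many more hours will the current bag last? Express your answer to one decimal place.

Initial rate:
Dose = 0.59 mg/kg/hr × 68.7 kg = 40.533 mg/hr
Concentration = 483 mg ÷ 136 mL = 3.551471 mg/mL
Rate = 40.533 mg/hr ÷ 3.551471 mg/mL = 11.41302 mL/hr
Volume infused so far = 11.41302 mL/hr × 4.2 hr = 47.93468 mL
Volume remaining = 136 − 47.93468 = 88.06532 mL
New rate:
Dose = 0.98 mg/kg/hr × 68.7 kg = 67.326 mg/hr
Rate = 67.326 mg/hr ÷ 3.551471 mg/mL = 18.95722 mL/hr
Time remaining = 88.06532 mL ÷ 18.95722 mL/hr = 4.645477 hr

4.6 hours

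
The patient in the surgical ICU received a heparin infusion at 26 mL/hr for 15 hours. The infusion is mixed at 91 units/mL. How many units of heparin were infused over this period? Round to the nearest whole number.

Drug rate = 26 mL/hr × 91 units/mL = 2366 units/hr
Total = 2366 units/hr × 15 hr = 35490 units

35490 units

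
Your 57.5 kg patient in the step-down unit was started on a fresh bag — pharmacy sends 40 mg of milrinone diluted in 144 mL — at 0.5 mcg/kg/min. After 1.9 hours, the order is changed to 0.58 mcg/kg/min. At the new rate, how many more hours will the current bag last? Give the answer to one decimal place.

Initial rate:
Dose = 0.5 mcg/kg/min × 57.5 kg = 28.75 mcg/min
28.75 mcg/min × 60 min/hr = 1725 mcg/hr
Concentration = 40 mg ÷ 144 mL = 0.2777778 mg/mL = 277.7778 mcg/mL
Rate = 1725 mcg/hr ÷ 277.7778 mcg/mL = 6.21 mL/hr
Volume infused so far = 6.21 mL/hr × 1.9 hr = 11.799 mL
Volume remaining = 144 − 11.799 = 132.201 mL
New rate:
Dose = 0.58 mcg/kg/min × 57.5 kg = 33.35 mcg/min
33.35 mcg/min × 60 min/hr = 2001 mcg/hr
Rate = 2001 mcg/hr ÷ 277.7778 mcg/mL = 7.2036 mL/hr
Time remaining = 132.201 mL ÷ 7.2036 mL/hr = 18.35207 hr

18.4 hours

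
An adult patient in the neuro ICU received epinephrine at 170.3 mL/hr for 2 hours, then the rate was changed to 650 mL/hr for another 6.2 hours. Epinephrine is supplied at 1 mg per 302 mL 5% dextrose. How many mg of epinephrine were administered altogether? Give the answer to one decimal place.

Concentration = 1 mg ÷ 302 mL = 0.003311258 mg/mL
Stage 1: 170.3 mL/hr × 2 hr = 340.6 mL → 340.6 mL × 0.003311258 mg/mL = 1.127815 mg
Stage 2: 650 mL/hr × 6.2 hr = 4030 mL → 4030 mL × 0.003311258 mg/mL = 13.34437 mg
Total = 1.127815 + 13.34437 = 14.47219 mg

14.5 mg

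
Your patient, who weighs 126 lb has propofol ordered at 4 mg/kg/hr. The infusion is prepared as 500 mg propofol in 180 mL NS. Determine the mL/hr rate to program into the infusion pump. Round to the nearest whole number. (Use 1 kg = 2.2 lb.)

Weight = 126 lb ÷ 2.2 lb/kg = 57.27273 kg
Dose = 4 mg/kg/hr × 57.27273 kg = 229.0909 mg/hr
Concentration = 500 mg ÷ 180 mL = 2.777778 mg/mL
Rate = 229.0909 mg/hr ÷ 2.777778 mg/mL = 82.47273 mL/hr

82 mL/hr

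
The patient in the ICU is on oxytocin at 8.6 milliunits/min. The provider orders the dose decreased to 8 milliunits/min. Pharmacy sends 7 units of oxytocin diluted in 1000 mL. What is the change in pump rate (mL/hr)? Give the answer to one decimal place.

5.1 mL/hr

At the current dose:
8.6 milliunits/min × 60 min/hr = 516 milliunits/hr
Concentration = 7 units ÷ 1000 mL = 0.007 units/mL = 7 milliunits/mL
Rate = 516 milliunits/hr ÷ 7 milliunits/mL = 73.71429 mL/hr
At the new dose:
8 milliunits/min × 60 min/hr = 480 milliunits/hr
Rate = 480 milliunits/hr ÷ 7 milliunits/mL = 68.57143 mL/hr
Change = 68.57143 − 73.71429 = -5.142857 mL/hr → 5.142857 mL/hr decrease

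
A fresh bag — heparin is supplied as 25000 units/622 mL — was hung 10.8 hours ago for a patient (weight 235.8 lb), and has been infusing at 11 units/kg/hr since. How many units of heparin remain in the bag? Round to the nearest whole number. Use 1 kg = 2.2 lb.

12267 units

Weight = 235.8 lb ÷ 2.2 lb/kg = 107.1818 kg
Dose = 11 units/kg/hr × 107.1818 kg = 1179 units/hr
Concentration = 25000 units ÷ 622 mL = 40.19293 units/mL
Rate = 1179 units/hr ÷ 40.19293 units/mL = 29.33352 mL/hr
Volume infused = 29.33352 mL/hr × 10.8 hr = 316.802 mL
Volume remaining = 622 − 316.802 = 305.198 mL
Drug remaining = 305.198 mL × 40.19293 units/mL = 12266.8 units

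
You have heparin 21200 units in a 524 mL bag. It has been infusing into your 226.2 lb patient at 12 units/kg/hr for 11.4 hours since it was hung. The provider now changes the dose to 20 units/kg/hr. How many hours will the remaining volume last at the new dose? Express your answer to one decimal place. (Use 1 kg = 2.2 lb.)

3.5 hours

Initial rate:
Weight = 226.2 lb ÷ 2.2 lb/kg = 102.8182 kg
Dose = 12 units/kg/hr × 102.8182 kg = 1233.818 units/hr
Concentration = 21200 units ÷ 524 mL = 40.45802 units/mL
Rate = 1233.818 units/hr ÷ 40.45802 units/mL = 30.49626 mL/hr
Volume infused so far = 30.49626 mL/hr × 11.4 hr = 347.6574 mL
Volume remaining = 524 − 347.6574 = 176.3426 mL
New rate:
Dose = 20 units/kg/hr × 102.8182 kg = 2056.364 units/hr
Rate = 2056.364 units/hr ÷ 40.45802 units/mL = 50.8271 mL/hr
Time remaining = 176.3426 mL ÷ 50.8271 mL/hr = 3.469461 hr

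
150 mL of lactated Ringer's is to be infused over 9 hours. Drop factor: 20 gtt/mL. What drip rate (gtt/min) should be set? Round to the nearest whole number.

150 mL ÷ (9 hr × 60 = 540 min) = 0.2777778 mL/min
0.2777778 mL/min × 20 gtt/mL = 5.555556 gtt/min

6 gtt/min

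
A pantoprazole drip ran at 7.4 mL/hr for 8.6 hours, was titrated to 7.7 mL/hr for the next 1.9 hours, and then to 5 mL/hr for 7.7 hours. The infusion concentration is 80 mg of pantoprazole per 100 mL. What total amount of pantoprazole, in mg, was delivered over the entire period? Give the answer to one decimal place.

93.4 mg

Concentration = 80 mg ÷ 100 mL = 0.8 mg/mL
Stage 1: 7.4 mL/hr × 8.6 hr = 63.64 mL → 63.64 mL × 0.8 mg/mL = 50.912 mg
Stage 2: 7.7 mL/hr × 1.9 hr = 14.63 mL → 14.63 mL × 0.8 mg/mL = 11.704 mg
Stage 3: 5 mL/hr × 7.7 hr = 38.5 mL → 38.5 mL × 0.8 mg/mL = 30.8 mg
Total = 50.912 + 11.704 + 30.8 = 93.416 mg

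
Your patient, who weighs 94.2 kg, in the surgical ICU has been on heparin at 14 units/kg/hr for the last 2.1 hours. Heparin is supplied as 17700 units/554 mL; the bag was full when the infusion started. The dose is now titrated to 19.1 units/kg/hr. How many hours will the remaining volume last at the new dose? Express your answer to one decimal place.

8.3 hours

Initial rate:
Dose = 14 units/kg/hr × 94.2 kg = 1318.8 units/hr
Concentration = 17700 units ÷ 554 mL = 31.94946 units/mL
Rate = 1318.8 units/hr ÷ 31.94946 units/mL = 41.27769 mL/hr
Volume infused so far = 41.27769 mL/hr × 2.1 hr = 86.68316 mL
Volume remaining = 554 − 86.68316 = 467.3168 mL
New rate:
Dose = 19.1 units/kg/hr × 94.2 kg = 1799.22 units/hr
Rate = 1799.22 units/hr ÷ 31.94946 units/mL = 56.31457 mL/hr
Time remaining = 467.3168 mL ÷ 56.31457 mL/hr = 8.298329 hr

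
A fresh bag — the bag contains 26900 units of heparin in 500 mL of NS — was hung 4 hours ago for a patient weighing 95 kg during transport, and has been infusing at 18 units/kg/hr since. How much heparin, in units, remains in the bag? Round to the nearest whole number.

20060 units

Dose = 18 units/kg/hr × 95 kg = 1710 units/hr
Concentration = 26900 units ÷ 500 mL = 53.8 units/mL
Rate = 1710 units/hr ÷ 53.8 units/mL = 31.78439 mL/hr
Volume infused = 31.78439 mL/hr × 4 hr = 127.1375 mL
Volume remaining = 500 − 127.1375 = 372.8625 mL
Drug remaining = 372.8625 mL × 53.8 units/mL = 20060 units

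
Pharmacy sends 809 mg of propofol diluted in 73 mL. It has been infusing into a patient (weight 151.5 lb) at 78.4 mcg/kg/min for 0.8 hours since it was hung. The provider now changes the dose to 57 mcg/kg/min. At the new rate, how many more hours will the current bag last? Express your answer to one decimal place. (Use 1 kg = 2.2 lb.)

Initial rate:
Weight = 151.5 lb ÷ 2.2 lb/kg = 68.86364 kg
Dose = 78.4 mcg/kg/min × 68.86364 kg = 5398.909 mcg/min
5398.909 mcg/min × 60 min/hr = 323934.5 mcg/hr
Concentration = 809 mg ÷ 73 mL = 11.08219 mg/mL = 11082.19 mcg/mL
Rate = 323934.5 mcg/hr ÷ 11082.19 mcg/mL = 29.23019 mL/hr
Volume infused so far = 29.23019 mL/hr × 0.8 hr = 23.38415 mL
Volume remaining = 73 − 23.38415 = 49.61585 mL
New rate:
Dose = 57 mcg/kg/min × 68.86364 kg = 3925.227 mcg/min
3925.227 mcg/min × 60 min/hr = 235513.6 mcg/hr
Rate = 235513.6 mcg/hr ÷ 11082.19 mcg/mL = 21.25154 mL/hr
Time remaining = 49.61585 mL ÷ 21.25154 mL/hr = 2.334694 hr

2.3 hours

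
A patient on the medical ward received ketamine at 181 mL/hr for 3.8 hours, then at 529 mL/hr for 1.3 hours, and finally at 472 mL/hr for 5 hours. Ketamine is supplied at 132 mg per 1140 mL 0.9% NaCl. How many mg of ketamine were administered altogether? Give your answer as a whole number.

433 mg

Concentration = 132 mg ÷ 1140 mL = 0.1157895 mg/mL
Stage 1: 181 mL/hr × 3.8 hr = 687.8 mL → 687.8 mL × 0.1157895 mg/mL = 79.64 mg
Stage 2: 529 mL/hr × 1.3 hr = 687.7 mL → 687.7 mL × 0.1157895 mg/mL = 79.62842 mg
Stage 3: 472 mL/hr × 5 hr = 2360 mL → 2360 mL × 0.1157895 mg/mL = 273.2632 mg
Total = 79.64 + 79.62842 + 273.2632 = 432.5316 mg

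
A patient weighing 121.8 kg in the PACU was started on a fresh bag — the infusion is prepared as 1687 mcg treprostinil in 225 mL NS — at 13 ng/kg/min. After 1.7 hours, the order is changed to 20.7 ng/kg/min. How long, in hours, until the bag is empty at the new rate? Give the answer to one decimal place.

10.1 hours

Initial rate:
Dose = 13 ng/kg/min × 121.8 kg = 1583.4 ng/min
1583.4 ng/min × 60 min/hr = 95004 ng/hr
Concentration = 1687 mcg ÷ 225 mL = 7.497778 mcg/mL = 7497.778 ng/mL
Rate = 95004 ng/hr ÷ 7497.778 ng/mL = 12.67095 mL/hr
Volume infused so far = 12.67095 mL/hr × 1.7 hr = 21.54062 mL
Volume remaining = 225 − 21.54062 = 203.4594 mL
New rate:
Dose = 20.7 ng/kg/min × 121.8 kg = 2521.26 ng/min
2521.26 ng/min × 60 min/hr = 151275.6 ng/hr
Rate = 151275.6 ng/hr ÷ 7497.778 ng/mL = 20.17606 mL/hr
Time remaining = 203.4594 mL ÷ 20.17606 mL/hr = 10.0842 hr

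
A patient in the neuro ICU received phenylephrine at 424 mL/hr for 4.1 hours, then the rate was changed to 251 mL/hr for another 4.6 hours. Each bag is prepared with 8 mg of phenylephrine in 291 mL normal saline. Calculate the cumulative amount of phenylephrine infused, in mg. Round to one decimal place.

79.5 mg

Concentration = 8 mg ÷ 291 mL = 0.02749141 mg/mL
Stage 1: 424 mL/hr × 4.1 hr = 1738.4 mL → 1738.4 mL × 0.02749141 mg/mL = 47.79107 mg
Stage 2: 251 mL/hr × 4.6 hr = 1154.6 mL → 1154.6 mL × 0.02749141 mg/mL = 31.74158 mg
Total = 47.79107 + 31.74158 = 79.53265 mg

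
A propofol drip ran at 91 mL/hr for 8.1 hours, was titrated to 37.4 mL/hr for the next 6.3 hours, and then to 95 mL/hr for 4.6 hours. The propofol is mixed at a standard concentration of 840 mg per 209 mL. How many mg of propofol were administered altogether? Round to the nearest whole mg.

5666 mg

Concentration = 840 mg ÷ 209 mL = 4.019139 mg/mL
Stage 1: 91 mL/hr × 8.1 hr = 737.1 mL → 737.1 mL × 4.019139 mg/mL = 2962.507 mg
Stage 2: 37.4 mL/hr × 6.3 hr = 235.62 mL → 235.62 mL × 4.019139 mg/mL = 946.9895 mg
Stage 3: 95 mL/hr × 4.6 hr = 437 mL → 437 mL × 4.019139 mg/mL = 1756.364 mg
Total = 2962.507 + 946.9895 + 1756.364 = 5665.86 mg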